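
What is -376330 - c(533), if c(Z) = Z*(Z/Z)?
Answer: -376863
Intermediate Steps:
c(Z) = Z (c(Z) = Z*1 = Z)
-376330 - c(533) = -376330 - 1*533 = -376330 - 533 = -376863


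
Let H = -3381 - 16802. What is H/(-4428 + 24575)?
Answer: -20183/20147 ≈ -1.0018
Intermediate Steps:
H = -20183
H/(-4428 + 24575) = -20183/(-4428 + 24575) = -20183/20147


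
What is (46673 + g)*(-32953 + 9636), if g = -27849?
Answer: -438919208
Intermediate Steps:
(46673 + g)*(-32953 + 9636) = (46673 - 27849)*(-32953 + 9636) = 18824*(-23317) = -438919208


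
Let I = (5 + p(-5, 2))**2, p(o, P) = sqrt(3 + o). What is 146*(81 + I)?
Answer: 15184 + 1460*I*sqrt(2) ≈ 15184.0 + 2064.8*I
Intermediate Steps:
I = (5 + I*sqrt(2))**2 (I = (5 + sqrt(3 - 5))**2 = (5 + sqrt(-2))**2 = (5 + I*sqrt(2))**2 ≈ 23.0 + 14.142*I)
146*(81 + I) = 146*(81 + (5 + I*sqrt(2))**2) = 11826 + 146*(5 + I*sqrt(2))**2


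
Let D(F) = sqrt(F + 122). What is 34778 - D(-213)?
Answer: 34778 - I*sqrt(91) ≈ 34778.0 - 9.5394*I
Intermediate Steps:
D(F) = sqrt(122 + F)
34778 - D(-213) = 34778 - sqrt(122 - 213) = 34778 - sqrt(-91) = 34778 - I*sqrt(91)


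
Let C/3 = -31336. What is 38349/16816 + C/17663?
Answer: -903480141/297021008 ≈ -3.0418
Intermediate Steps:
C = -94008 (C = 3*(-31336) = -94008)
38349/16816 + C/17663 = 38349/16816 - 94008/17663 = -903480141/297021008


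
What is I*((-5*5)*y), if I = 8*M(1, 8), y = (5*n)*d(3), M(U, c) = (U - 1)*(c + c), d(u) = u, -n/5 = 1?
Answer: 0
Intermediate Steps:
n = -5 (n = -5*1 = -5)
M(U, c) = 2*c*(-1 + U) (M(U, c) = (-1 + U)*(2*c) = 2*c*(-1 + U))
y = -75 (y = (5*(-5))*3 = -25*3 = -75)
I = 0 (I = 8*(2*8*(-1 + 1)) = 8*(2*8*0) = 8*0 = 0)
I*((-5*5)*y) = 0*(-5*5*(-75)) = 0*(-25*(-75)) = 0*1875 = 0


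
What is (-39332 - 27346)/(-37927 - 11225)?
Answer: 11113/8192 ≈ 1.3566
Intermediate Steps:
(-39332 - 27346)/(-37927 - 11225) = -66678/(-49152) = -66678*(-1/49152) = 11113/8192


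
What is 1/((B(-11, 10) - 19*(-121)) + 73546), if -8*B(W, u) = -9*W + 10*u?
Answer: 8/606561 ≈ 1.3189e-5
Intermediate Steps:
B(W, u) = -5*u/4 + 9*W/8 (B(W, u) = -(-9*W + 10*u)/8 = -5*u/4 + 9*W/8)
1/((B(-11, 10) - 19*(-121)) + 73546) = 1/(((-5/4*10 + (9/8)*(-11)) - 19*(-121)) + 73546) = 1/(((-25/2 - 99/8) + 2299) + 73546) = 1/((-199/8 + 2299) + 73546) = 1/(18193/8 + 73546) = 1/(606561/8) = 8/606561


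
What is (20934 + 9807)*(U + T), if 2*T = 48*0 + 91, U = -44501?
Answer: -2733213051/2 ≈ -1.3666e+9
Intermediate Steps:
T = 91/2 (T = (48*0 + 91)/2 = (0 + 91)/2 = (1/2)*91 = 91/2 ≈ 45.500)
(20934 + 9807)*(U + T) = (20934 + 9807)*(-44501 + 91/2) = 30741*(-88911/2) = -2733213051/2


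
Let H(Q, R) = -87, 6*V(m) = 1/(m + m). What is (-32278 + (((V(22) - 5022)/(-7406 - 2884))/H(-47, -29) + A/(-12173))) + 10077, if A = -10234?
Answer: -1303455762876259/58713787440 ≈ -22200.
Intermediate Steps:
V(m) = 1/(12*m) (V(m) = 1/(6*(m + m)) = 1/(6*((2*m))) = (1/(2*m))/6 = 1/(12*m))
(-32278 + (((V(22) - 5022)/(-7406 - 2884))/H(-47, -29) + A/(-12173))) + 10077 = (-32278 + ((((1/12)/22 - 5022)/(-7406 - 2884))/(-87) - 10234/(-12173))) + 10077 = (-32278 + ((((1/12)*(1/22) - 5022)/(-10290))*(-1/87) - 10234*(-1/12173))) + 10077 = (-32278 + (((1/264 - 5022)*(-1/10290))*(-1/87) + 1462/1739)) + 10077 = (-32278 + (-1325807/264*(-1/10290)*(-1/87) + 1462/1739)) + 10077 = (-32278 + ((189401/388080)*(-1/87) + 1462/1739)) + 10077 = (-32278 + (-189401/33762960 + 1462/1739)) + 10077 = (-32278 + 49032079181/58713787440) + 10077 = -1895114598909139/58713787440 + 10077 = -1303455762876259/58713787440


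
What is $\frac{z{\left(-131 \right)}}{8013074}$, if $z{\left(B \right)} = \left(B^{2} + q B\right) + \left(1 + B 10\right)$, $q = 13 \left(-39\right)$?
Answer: $\frac{82269}{8013074} \approx 0.010267$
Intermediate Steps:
$q = -507$
$z{\left(B \right)} = 1 + B^{2} - 497 B$ ($z{\left(B \right)} = \left(B^{2} - 507 B\right) + \left(1 + B 10\right) = \left(B^{2} - 507 B\right) + \left(1 + 10 B\right) = 1 + B^{2} - 497 B$)
$\frac{z{\left(-131 \right)}}{8013074} = \frac{1 + \left(-131\right)^{2} - -65107}{8013074} = \left(1 + 17161 + 65107\right) \frac{1}{8013074} = 82269 \cdot \frac{1}{8013074} = \frac{82269}{8013074}$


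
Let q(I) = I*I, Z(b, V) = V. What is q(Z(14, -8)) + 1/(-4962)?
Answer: 317567/4962 ≈ 64.000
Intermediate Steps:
q(I) = I²
q(Z(14, -8)) + 1/(-4962) = (-8)² + 1/(-4962) = 64 - 1/4962 = 317567/4962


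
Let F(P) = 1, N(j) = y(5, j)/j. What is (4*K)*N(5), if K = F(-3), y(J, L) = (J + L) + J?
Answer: 12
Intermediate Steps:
y(J, L) = L + 2*J
N(j) = (10 + j)/j (N(j) = (j + 2*5)/j = (j + 10)/j = (10 + j)/j)
K = 1
(4*K)*N(5) = (4*1)*((10 + 5)/5) = 4*((⅕)*15) = 4*3 = 12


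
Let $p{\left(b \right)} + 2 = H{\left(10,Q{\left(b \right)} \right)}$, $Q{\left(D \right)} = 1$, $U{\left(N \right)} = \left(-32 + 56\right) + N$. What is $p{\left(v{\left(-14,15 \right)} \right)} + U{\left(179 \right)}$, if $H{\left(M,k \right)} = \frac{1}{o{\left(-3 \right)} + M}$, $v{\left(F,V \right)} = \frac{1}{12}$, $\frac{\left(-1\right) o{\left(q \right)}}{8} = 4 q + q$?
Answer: $\frac{26131}{130} \approx 201.01$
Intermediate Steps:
$o{\left(q \right)} = - 40 q$ ($o{\left(q \right)} = - 8 \left(4 q + q\right) = - 8 \cdot 5 q = - 40 q$)
$v{\left(F,V \right)} = \frac{1}{12}$
$U{\left(N \right)} = 24 + N$
$H{\left(M,k \right)} = \frac{1}{120 + M}$ ($H{\left(M,k \right)} = \frac{1}{\left(-40\right) \left(-3\right) + M} = \frac{1}{120 + M}$)
$p{\left(b \right)} = - \frac{259}{130}$ ($p{\left(b \right)} = -2 + \frac{1}{120 + 10} = -2 + \frac{1}{130} = - \frac{259}{130}$)
$p{\left(v{\left(-14,15 \right)} \right)} + U{\left(179 \right)} = - \frac{259}{130} + \left(24 + 179\right) = - \frac{259}{130} + 203 = \frac{26131}{130}$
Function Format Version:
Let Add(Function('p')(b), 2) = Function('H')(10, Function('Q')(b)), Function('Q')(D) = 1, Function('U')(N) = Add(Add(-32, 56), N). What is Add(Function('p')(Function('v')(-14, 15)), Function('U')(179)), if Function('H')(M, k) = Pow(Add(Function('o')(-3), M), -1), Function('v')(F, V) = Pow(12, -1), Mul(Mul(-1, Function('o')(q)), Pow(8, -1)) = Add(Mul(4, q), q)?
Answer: Rational(26131, 130) ≈ 201.01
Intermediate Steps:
Function('o')(q) = Mul(-40, q) (Function('o')(q) = Mul(-8, Add(Mul(4, q), q)) = Mul(-8, Mul(5, q)) = Mul(-40, q))
Function('v')(F, V) = Rational(1, 12)
Function('U')(N) = Add(24, N)
Function('H')(M, k) = Pow(Add(120, M), -1) (Function('H')(M, k) = Pow(Add(Mul(-40, -3), M), -1) = Pow(Add(120, M), -1))
Function('p')(b) = Rational(-259, 130) (Function('p')(b) = Add(-2, Pow(Add(120, 10), -1)) = Add(-2, Pow(130, -1)) = Add(-2, Rational(1, 130)) = Rational(-259, 130))
Add(Function('p')(Function('v')(-14, 15)), Function('U')(179)) = Add(Rational(-259, 130), Add(24, 179)) = Add(Rational(-259, 130), 203) = Rational(26131, 130)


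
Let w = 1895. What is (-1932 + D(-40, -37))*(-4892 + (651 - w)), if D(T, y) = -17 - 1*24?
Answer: 12106328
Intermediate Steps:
D(T, y) = -41 (D(T, y) = -17 - 24 = -41)
(-1932 + D(-40, -37))*(-4892 + (651 - w)) = (-1932 - 41)*(-4892 + (651 - 1*1895)) = -1973*(-4892 + (651 - 1895)) = -1973*(-4892 - 1244) = -1973*(-6136) = 12106328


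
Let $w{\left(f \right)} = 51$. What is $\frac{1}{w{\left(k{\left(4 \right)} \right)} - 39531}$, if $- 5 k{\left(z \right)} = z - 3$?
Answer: $- \frac{1}{39480} \approx -2.5329 \cdot 10^{-5}$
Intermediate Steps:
$k{\left(z \right)} = \frac{3}{5} - \frac{z}{5}$ ($k{\left(z \right)} = - \frac{z - 3}{5} = - \frac{-3 + z}{5} = \frac{3}{5} - \frac{z}{5}$)
$\frac{1}{w{\left(k{\left(4 \right)} \right)} - 39531} = \frac{1}{51 - 39531} = \frac{1}{-39480} = - \frac{1}{39480}$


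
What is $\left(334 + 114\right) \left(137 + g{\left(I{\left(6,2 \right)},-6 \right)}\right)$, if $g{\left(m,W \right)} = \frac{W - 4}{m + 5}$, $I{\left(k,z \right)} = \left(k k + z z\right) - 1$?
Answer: $\frac{674016}{11} \approx 61274.0$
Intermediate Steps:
$I{\left(k,z \right)} = -1 + k^{2} + z^{2}$ ($I{\left(k,z \right)} = \left(k^{2} + z^{2}\right) - 1 = -1 + k^{2} + z^{2}$)
$g{\left(m,W \right)} = \frac{-4 + W}{5 + m}$
$\left(334 + 114\right) \left(137 + g{\left(I{\left(6,2 \right)},-6 \right)}\right) = \left(334 + 114\right) \left(137 + \frac{-4 - 6}{5 + \left(-1 + 6^{2} + 2^{2}\right)}\right) = 448 \left(137 + \frac{1}{5 + \left(-1 + 36 + 4\right)} \left(-10\right)\right) = 448 \left(137 + \frac{1}{5 + 39} \left(-10\right)\right) = 448 \left(137 + \frac{1}{44} \left(-10\right)\right) = 448 \left(137 - \frac{5}{22}\right) = 448 \cdot \frac{3009}{22} = \frac{674016}{11}$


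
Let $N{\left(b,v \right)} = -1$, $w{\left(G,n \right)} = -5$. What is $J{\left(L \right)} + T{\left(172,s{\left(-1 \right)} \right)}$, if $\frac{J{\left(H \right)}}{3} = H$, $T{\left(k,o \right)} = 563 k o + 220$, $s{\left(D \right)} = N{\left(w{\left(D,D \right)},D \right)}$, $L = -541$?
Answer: $-98239$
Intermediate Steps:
$s{\left(D \right)} = -1$
$T{\left(k,o \right)} = 220 + 563 k o$ ($T{\left(k,o \right)} = 563 k o + 220 = 220 + 563 k o$)
$J{\left(H \right)} = 3 H$
$J{\left(L \right)} + T{\left(172,s{\left(-1 \right)} \right)} = 3 \left(-541\right) + \left(220 + 563 \cdot 172 \left(-1\right)\right) = -1623 + \left(220 - 96836\right) = -1623 - 96616 = -98239$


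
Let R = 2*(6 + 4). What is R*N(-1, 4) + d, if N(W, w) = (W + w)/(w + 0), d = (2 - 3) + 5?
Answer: 19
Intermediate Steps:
d = 4 (d = -1 + 5 = 4)
N(W, w) = (W + w)/w
R = 20 (R = 2*10 = 20)
R*N(-1, 4) + d = 20*((-1 + 4)/4) + 4 = 20*((¼)*3) + 4 = 20*(¾) + 4 = 15 + 4 = 19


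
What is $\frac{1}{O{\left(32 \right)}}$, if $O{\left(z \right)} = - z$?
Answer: $- \frac{1}{32} \approx -0.03125$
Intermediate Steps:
$\frac{1}{O{\left(32 \right)}} = \frac{1}{\left(-1\right) 32} = \frac{1}{-32} = - \frac{1}{32}$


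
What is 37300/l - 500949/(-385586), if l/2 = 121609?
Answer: 68111085841/46890727874 ≈ 1.4525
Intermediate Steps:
l = 243218 (l = 2*121609 = 243218)
37300/l - 500949/(-385586) = 37300/243218 - 500949/(-385586) = 37300*(1/243218) - 500949*(-1/385586) = 18650/121609 + 500949/385586 = 68111085841/46890727874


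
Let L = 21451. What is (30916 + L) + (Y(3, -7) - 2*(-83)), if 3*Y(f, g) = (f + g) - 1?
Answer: 157594/3 ≈ 52531.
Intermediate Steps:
Y(f, g) = -1/3 + f/3 + g/3 (Y(f, g) = ((f + g) - 1)/3 = (-1 + f + g)/3 = -1/3 + f/3 + g/3)
(30916 + L) + (Y(3, -7) - 2*(-83)) = (30916 + 21451) + ((-1/3 + (1/3)*3 + (1/3)*(-7)) - 2*(-83)) = 52367 + ((-1/3 + 1 - 7/3) + 166) = 52367 + (-5/3 + 166) = 52367 + 493/3 = 157594/3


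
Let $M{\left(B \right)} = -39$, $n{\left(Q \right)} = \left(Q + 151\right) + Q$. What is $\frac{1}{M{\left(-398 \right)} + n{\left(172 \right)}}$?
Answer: $\frac{1}{456} \approx 0.002193$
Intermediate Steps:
$n{\left(Q \right)} = 151 + 2 Q$ ($n{\left(Q \right)} = \left(151 + Q\right) + Q = 151 + 2 Q$)
$\frac{1}{M{\left(-398 \right)} + n{\left(172 \right)}} = \frac{1}{-39 + \left(151 + 2 \cdot 172\right)} = \frac{1}{-39 + \left(151 + 344\right)} = \frac{1}{-39 + 495} = \frac{1}{456}$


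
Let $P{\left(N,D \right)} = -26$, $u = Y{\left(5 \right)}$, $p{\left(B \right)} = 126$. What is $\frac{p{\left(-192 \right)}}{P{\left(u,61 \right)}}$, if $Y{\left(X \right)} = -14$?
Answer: $- \frac{63}{13} \approx -4.8462$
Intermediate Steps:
$u = -14$
$\frac{p{\left(-192 \right)}}{P{\left(u,61 \right)}} = \frac{126}{-26} = 126 \left(- \frac{1}{26}\right) = - \frac{63}{13}$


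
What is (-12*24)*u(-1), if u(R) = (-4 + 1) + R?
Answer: 1152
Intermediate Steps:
u(R) = -3 + R
(-12*24)*u(-1) = (-12*24)*(-3 - 1) = -288*(-4) = 1152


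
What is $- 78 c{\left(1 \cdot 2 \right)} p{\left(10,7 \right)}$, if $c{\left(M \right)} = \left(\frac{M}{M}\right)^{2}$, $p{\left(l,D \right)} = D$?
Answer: $-546$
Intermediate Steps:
$c{\left(M \right)} = 1$ ($c{\left(M \right)} = 1^{2} = 1$)
$- 78 c{\left(1 \cdot 2 \right)} p{\left(10,7 \right)} = \left(-78\right) 1 \cdot 7 = \left(-78\right) 7 = -546$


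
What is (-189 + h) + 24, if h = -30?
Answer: -195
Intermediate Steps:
(-189 + h) + 24 = (-189 - 30) + 24 = -219 + 24 = -195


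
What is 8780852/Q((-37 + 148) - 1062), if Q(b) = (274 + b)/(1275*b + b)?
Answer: 10655353161552/677 ≈ 1.5739e+10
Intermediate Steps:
Q(b) = (274 + b)/(1276*b) (Q(b) = (274 + b)/((1276*b)) = (274 + b)*(1/(1276*b)) = (274 + b)/(1276*b))
8780852/Q((-37 + 148) - 1062) = 8780852/(((274 + ((-37 + 148) - 1062))/(1276*((-37 + 148) - 1062)))) = 8780852/(((274 + (111 - 1062))/(1276*(111 - 1062)))) = 8780852/(((1/1276)*(274 - 951)/(-951))) = 8780852/(((1/1276)*(-1/951)*(-677))) = 8780852/(677/1213476) = 8780852*(1213476/677) = 10655353161552/677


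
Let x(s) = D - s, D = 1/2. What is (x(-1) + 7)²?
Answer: 289/4 ≈ 72.250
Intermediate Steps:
D = ½ ≈ 0.50000
x(s) = ½ - s
(x(-1) + 7)² = ((½ - 1*(-1)) + 7)² = ((½ + 1) + 7)² = (3/2 + 7)² = (17/2)² = 289/4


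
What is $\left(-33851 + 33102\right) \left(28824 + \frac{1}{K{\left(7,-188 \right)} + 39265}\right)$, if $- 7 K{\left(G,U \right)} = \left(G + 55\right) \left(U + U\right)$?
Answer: $- \frac{6437179845635}{298167} \approx -2.1589 \cdot 10^{7}$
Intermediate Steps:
$K{\left(G,U \right)} = - \frac{2 U \left(55 + G\right)}{7}$ ($K{\left(G,U \right)} = - \frac{\left(G + 55\right) \left(U + U\right)}{7} = - \frac{\left(55 + G\right) 2 U}{7} = - \frac{2 U \left(55 + G\right)}{7}$)
$\left(-33851 + 33102\right) \left(28824 + \frac{1}{K{\left(7,-188 \right)} + 39265}\right) = \left(-33851 + 33102\right) \left(28824 + \frac{1}{\left(- \frac{2}{7}\right) \left(-188\right) \left(55 + 7\right) + 39265}\right) = - 749 \left(28824 + \frac{1}{\left(- \frac{2}{7}\right) \left(-188\right) 62 + 39265}\right) = - 749 \left(28824 + \frac{1}{\frac{23312}{7} + 39265}\right) = - 749 \left(28824 + \frac{1}{\frac{298167}{7}}\right) = - 749 \left(28824 + \frac{7}{298167}\right) = \left(-749\right) \frac{8594365615}{298167} = - \frac{6437179845635}{298167}$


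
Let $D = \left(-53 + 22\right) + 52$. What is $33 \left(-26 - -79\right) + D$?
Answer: $1770$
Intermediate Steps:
$D = 21$ ($D = -31 + 52 = 21$)
$33 \left(-26 - -79\right) + D = 33 \left(-26 - -79\right) + 21 = 33 \left(-26 + 79\right) + 21 = 33 \cdot 53 + 21 = 1749 + 21 = 1770$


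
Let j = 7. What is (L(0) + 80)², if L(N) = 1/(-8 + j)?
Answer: 6241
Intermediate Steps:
L(N) = -1 (L(N) = 1/(-8 + 7) = 1/(-1) = -1)
(L(0) + 80)² = (-1 + 80)² = 79² = 6241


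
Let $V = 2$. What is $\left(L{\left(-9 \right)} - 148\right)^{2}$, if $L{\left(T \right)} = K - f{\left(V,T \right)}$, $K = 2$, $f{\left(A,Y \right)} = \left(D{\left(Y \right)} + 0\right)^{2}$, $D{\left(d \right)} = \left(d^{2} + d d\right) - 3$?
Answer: $646532329$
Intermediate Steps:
$D{\left(d \right)} = -3 + 2 d^{2}$ ($D{\left(d \right)} = \left(d^{2} + d^{2}\right) - 3 = 2 d^{2} - 3 = -3 + 2 d^{2}$)
$f{\left(A,Y \right)} = \left(-3 + 2 Y^{2}\right)^{2}$ ($f{\left(A,Y \right)} = \left(\left(-3 + 2 Y^{2}\right) + 0\right)^{2} = \left(-3 + 2 Y^{2}\right)^{2}$)
$L{\left(T \right)} = 2 - \left(-3 + 2 T^{2}\right)^{2}$
$\left(L{\left(-9 \right)} - 148\right)^{2} = \left(\left(2 - \left(-3 + 2 \left(-9\right)^{2}\right)^{2}\right) - 148\right)^{2} = \left(\left(2 - \left(-3 + 2 \cdot 81\right)^{2}\right) - 148\right)^{2} = \left(\left(2 - \left(-3 + 162\right)^{2}\right) - 148\right)^{2} = \left(\left(2 - 159^{2}\right) - 148\right)^{2} = \left(\left(2 - 25281\right) - 148\right)^{2} = \left(-25279 - 148\right)^{2} = \left(-25427\right)^{2} = 646532329$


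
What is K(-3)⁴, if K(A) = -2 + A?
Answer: 625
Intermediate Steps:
K(-3)⁴ = (-2 - 3)⁴ = (-5)⁴ = 625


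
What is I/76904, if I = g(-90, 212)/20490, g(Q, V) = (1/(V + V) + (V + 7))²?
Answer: 8622422449/283284361896960 ≈ 3.0437e-5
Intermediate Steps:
g(Q, V) = (7 + V + 1/(2*V))² (g(Q, V) = (1/(2*V) + (7 + V))² = (7 + V + 1/(2*V))²)
I = 8622422449/3683610240 (I = ((¼)*(1 + 2*212² + 14*212)²/212²)/20490 = ((¼)*(1/44944)*(1 + 2*44944 + 2968)²)*(1/20490) = ((¼)*(1/44944)*(1 + 89888 + 2968)²)*(1/20490) = ((¼)*(1/44944)*92857²)*(1/20490) = ((¼)*(1/44944)*8622422449)*(1/20490) = (8622422449/179776)*(1/20490) = 8622422449/3683610240 ≈ 2.3408)
I/76904 = (8622422449/3683610240)/76904 = (8622422449/3683610240)*(1/76904) = 8622422449/283284361896960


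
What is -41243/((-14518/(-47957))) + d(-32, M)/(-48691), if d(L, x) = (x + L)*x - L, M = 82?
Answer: -809290158043/5940302 ≈ -1.3624e+5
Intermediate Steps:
d(L, x) = -L + x*(L + x) (d(L, x) = (L + x)*x - L = x*(L + x) - L = -L + x*(L + x))
-41243/((-14518/(-47957))) + d(-32, M)/(-48691) = -41243/((-14518/(-47957))) + (82² - 1*(-32) - 32*82)/(-48691) = -41243/((-14518*(-1/47957))) + (6724 + 32 - 2624)*(-1/48691) = -41243/122/403 + 4132*(-1/48691) = -41243*403/122 - 4132/48691 = -16620929/122 - 4132/48691 = -809290158043/5940302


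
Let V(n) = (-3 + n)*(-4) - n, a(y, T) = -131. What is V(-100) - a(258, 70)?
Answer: 643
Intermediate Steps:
V(n) = 12 - 5*n (V(n) = (12 - 4*n) - n = 12 - 5*n)
V(-100) - a(258, 70) = (12 - 5*(-100)) - 1*(-131) = (12 + 500) + 131 = 512 + 131 = 643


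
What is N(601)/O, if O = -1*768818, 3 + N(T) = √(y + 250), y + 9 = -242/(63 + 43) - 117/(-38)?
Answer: 3/768818 - √980771678/1548399452 ≈ -1.6323e-5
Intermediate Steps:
y = -16523/2014 (y = -9 + (-242/(63 + 43) - 117/(-38)) = -9 + (-242/106 - 117*(-1/38)) = -9 + (-242*1/106 + 117/38) = -9 + (-121/53 + 117/38) = -9 + 1603/2014 = -16523/2014 ≈ -8.2041)
N(T) = -3 + √980771678/2014 (N(T) = -3 + √(-16523/2014 + 250) = -3 + √(486977/2014) = -3 + √980771678/2014)
O = -768818
N(601)/O = (-3 + √980771678/2014)/(-768818) = (-3 + √980771678/2014)*(-1/768818) = 3/768818 - √980771678/1548399452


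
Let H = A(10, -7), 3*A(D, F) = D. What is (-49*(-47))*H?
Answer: 23030/3 ≈ 7676.7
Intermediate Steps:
A(D, F) = D/3
H = 10/3 (H = (⅓)*10 = 10/3 ≈ 3.3333)
(-49*(-47))*H = -49*(-47)*(10/3) = 2303*(10/3) = 23030/3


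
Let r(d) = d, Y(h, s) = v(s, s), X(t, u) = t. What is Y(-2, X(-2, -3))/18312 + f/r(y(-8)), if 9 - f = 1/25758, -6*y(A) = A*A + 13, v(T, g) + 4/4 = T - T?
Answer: -202163653/288249192 ≈ -0.70135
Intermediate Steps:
v(T, g) = -1 (v(T, g) = -1 + (T - T) = -1 + 0 = -1)
y(A) = -13/6 - A²/6 (y(A) = -(A*A + 13)/6 = -(A² + 13)/6 = -(13 + A²)/6 = -13/6 - A²/6)
Y(h, s) = -1
f = 231821/25758 (f = 9 - 1/25758 = 231821/25758 ≈ 9.0000)
Y(-2, X(-2, -3))/18312 + f/r(y(-8)) = -1/18312 + 231821/(25758*(-13/6 - ⅙*(-8)²)) = -1*1/18312 + 231821/(25758*(-13/6 - ⅙*64)) = -1/18312 + 231821/(25758*(-13/6 - 32/3)) = -1/18312 + 231821/(25758*(-77/6)) = -1/18312 + (231821/25758)*(-6/77) = -1/18312 - 231821/330561 = -202163653/288249192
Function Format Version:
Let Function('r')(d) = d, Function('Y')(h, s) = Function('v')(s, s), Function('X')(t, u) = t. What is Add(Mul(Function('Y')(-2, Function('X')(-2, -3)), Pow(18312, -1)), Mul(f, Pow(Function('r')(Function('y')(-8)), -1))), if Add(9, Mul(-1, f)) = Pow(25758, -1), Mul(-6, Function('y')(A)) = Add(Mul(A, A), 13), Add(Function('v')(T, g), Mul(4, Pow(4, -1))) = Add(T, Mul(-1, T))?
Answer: Rational(-202163653, 288249192) ≈ -0.70135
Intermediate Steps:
Function('v')(T, g) = -1 (Function('v')(T, g) = Add(-1, Add(T, Mul(-1, T))) = Add(-1, 0) = -1)
Function('y')(A) = Add(Rational(-13, 6), Mul(Rational(-1, 6), Pow(A, 2))) (Function('y')(A) = Mul(Rational(-1, 6), Add(Mul(A, A), 13)) = Mul(Rational(-1, 6), Add(Pow(A, 2), 13)) = Mul(Rational(-1, 6), Add(13, Pow(A, 2))) = Add(Rational(-13, 6), Mul(Rational(-1, 6), Pow(A, 2))))
Function('Y')(h, s) = -1
f = Rational(231821, 25758) (f = Add(9, Mul(-1, Pow(25758, -1))) = Add(9, Mul(-1, Rational(1, 25758))) = Add(9, Rational(-1, 25758)) = Rational(231821, 25758) ≈ 9.0000)
Add(Mul(Function('Y')(-2, Function('X')(-2, -3)), Pow(18312, -1)), Mul(f, Pow(Function('r')(Function('y')(-8)), -1))) = Add(Mul(-1, Pow(18312, -1)), Mul(Rational(231821, 25758), Pow(Add(Rational(-13, 6), Mul(Rational(-1, 6), Pow(-8, 2))), -1))) = Add(Mul(-1, Rational(1, 18312)), Mul(Rational(231821, 25758), Pow(Add(Rational(-13, 6), Mul(Rational(-1, 6), 64)), -1))) = Add(Rational(-1, 18312), Mul(Rational(231821, 25758), Pow(Add(Rational(-13, 6), Rational(-32, 3)), -1))) = Add(Rational(-1, 18312), Mul(Rational(231821, 25758), Pow(Rational(-77, 6), -1))) = Add(Rational(-1, 18312), Mul(Rational(231821, 25758), Rational(-6, 77))) = Add(Rational(-1, 18312), Rational(-231821, 330561)) = Rational(-202163653, 288249192)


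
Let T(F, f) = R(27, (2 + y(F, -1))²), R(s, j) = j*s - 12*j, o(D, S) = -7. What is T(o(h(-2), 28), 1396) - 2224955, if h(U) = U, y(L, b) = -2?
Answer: -2224955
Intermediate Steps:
R(s, j) = -12*j + j*s
T(F, f) = 0 (T(F, f) = (2 - 2)²*(-12 + 27) = 0²*15 = 0*15 = 0)
T(o(h(-2), 28), 1396) - 2224955 = 0 - 2224955 = -2224955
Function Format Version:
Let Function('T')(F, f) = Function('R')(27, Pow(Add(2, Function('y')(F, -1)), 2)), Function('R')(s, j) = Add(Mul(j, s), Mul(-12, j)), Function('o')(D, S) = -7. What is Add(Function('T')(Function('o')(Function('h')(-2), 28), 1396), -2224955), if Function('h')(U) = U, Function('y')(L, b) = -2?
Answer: -2224955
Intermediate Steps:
Function('R')(s, j) = Add(Mul(-12, j), Mul(j, s))
Function('T')(F, f) = 0 (Function('T')(F, f) = Mul(Pow(Add(2, -2), 2), Add(-12, 27)) = Mul(Pow(0, 2), 15) = Mul(0, 15) = 0)
Add(Function('T')(Function('o')(Function('h')(-2), 28), 1396), -2224955) = Add(0, -2224955) = -2224955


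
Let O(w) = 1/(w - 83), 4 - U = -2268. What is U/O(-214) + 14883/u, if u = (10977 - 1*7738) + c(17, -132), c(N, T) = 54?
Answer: -2222048829/3293 ≈ -6.7478e+5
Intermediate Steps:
U = 2272 (U = 4 - 1*(-2268) = 4 + 2268 = 2272)
O(w) = 1/(-83 + w)
u = 3293 (u = (10977 - 1*7738) + 54 = (10977 - 7738) + 54 = 3239 + 54 = 3293)
U/O(-214) + 14883/u = 2272/(1/(-83 - 214)) + 14883/3293 = 2272/(1/(-297)) + 14883*(1/3293) = 2272/(-1/297) + 14883/3293 = 2272*(-297) + 14883/3293 = -674784 + 14883/3293 = -2222048829/3293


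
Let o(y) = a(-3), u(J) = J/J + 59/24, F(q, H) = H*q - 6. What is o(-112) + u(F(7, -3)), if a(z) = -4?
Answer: -13/24 ≈ -0.54167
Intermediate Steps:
F(q, H) = -6 + H*q
u(J) = 83/24 (u(J) = 1 + 59*(1/24) = 1 + 59/24 = 83/24)
o(y) = -4
o(-112) + u(F(7, -3)) = -4 + 83/24 = -13/24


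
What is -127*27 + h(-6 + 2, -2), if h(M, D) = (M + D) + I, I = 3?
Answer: -3432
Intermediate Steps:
h(M, D) = 3 + D + M (h(M, D) = (M + D) + 3 = (D + M) + 3 = 3 + D + M)
-127*27 + h(-6 + 2, -2) = -127*27 + (3 - 2 + (-6 + 2)) = -3429 + (3 - 2 - 4) = -3429 - 3 = -3432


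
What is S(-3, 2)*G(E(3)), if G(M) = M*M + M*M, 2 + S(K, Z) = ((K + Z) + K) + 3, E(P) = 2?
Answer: -24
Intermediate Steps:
S(K, Z) = 1 + Z + 2*K (S(K, Z) = -2 + (((K + Z) + K) + 3) = -2 + ((Z + 2*K) + 3) = -2 + (3 + Z + 2*K) = 1 + Z + 2*K)
G(M) = 2*M**2 (G(M) = M**2 + M**2 = 2*M**2)
S(-3, 2)*G(E(3)) = (1 + 2 + 2*(-3))*(2*2**2) = (1 + 2 - 6)*(2*4) = -3*8 = -24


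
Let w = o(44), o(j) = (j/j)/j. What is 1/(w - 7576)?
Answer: -44/333343 ≈ -0.00013200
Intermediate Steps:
o(j) = 1/j
w = 1/44 ≈ 0.022727
1/(w - 7576) = 1/(1/44 - 7576) = 1/(-333343/44) = -44/333343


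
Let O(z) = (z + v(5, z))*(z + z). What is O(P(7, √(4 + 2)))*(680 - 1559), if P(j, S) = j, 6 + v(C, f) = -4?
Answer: 36918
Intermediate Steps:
v(C, f) = -10 (v(C, f) = -6 - 4 = -10)
O(z) = 2*z*(-10 + z) (O(z) = (z - 10)*(z + z) = (-10 + z)*(2*z) = 2*z*(-10 + z))
O(P(7, √(4 + 2)))*(680 - 1559) = (2*7*(-10 + 7))*(680 - 1559) = (2*7*(-3))*(-879) = -42*(-879) = 36918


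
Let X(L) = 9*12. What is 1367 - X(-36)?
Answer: 1259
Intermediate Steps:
X(L) = 108
1367 - X(-36) = 1367 - 1*108 = 1367 - 108 = 1259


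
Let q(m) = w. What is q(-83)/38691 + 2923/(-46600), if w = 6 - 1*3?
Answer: -37651331/601000200 ≈ -0.062648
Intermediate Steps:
w = 3 (w = 6 - 3 = 3)
q(m) = 3
q(-83)/38691 + 2923/(-46600) = 3/38691 + 2923/(-46600) = 3*(1/38691) + 2923*(-1/46600) = 1/12897 - 2923/46600 = -37651331/601000200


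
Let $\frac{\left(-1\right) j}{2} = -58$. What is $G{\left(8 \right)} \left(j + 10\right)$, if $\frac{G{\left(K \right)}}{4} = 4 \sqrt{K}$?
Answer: $4032 \sqrt{2} \approx 5702.1$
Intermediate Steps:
$j = 116$ ($j = \left(-2\right) \left(-58\right) = 116$)
$G{\left(K \right)} = 16 \sqrt{K}$ ($G{\left(K \right)} = 4 \cdot 4 \sqrt{K} = 16 \sqrt{K}$)
$G{\left(8 \right)} \left(j + 10\right) = 16 \sqrt{8} \left(116 + 10\right) = 16 \cdot 2 \sqrt{2} \cdot 126 = 32 \sqrt{2} \cdot 126 = 4032 \sqrt{2}$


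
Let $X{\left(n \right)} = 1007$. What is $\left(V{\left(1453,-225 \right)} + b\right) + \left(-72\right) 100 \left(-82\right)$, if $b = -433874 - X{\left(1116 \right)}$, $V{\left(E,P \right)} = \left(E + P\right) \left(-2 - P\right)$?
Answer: $429363$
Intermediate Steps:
$V{\left(E,P \right)} = \left(-2 - P\right) \left(E + P\right)$
$b = -434881$ ($b = -433874 - 1007 = -434881$)
$\left(V{\left(1453,-225 \right)} + b\right) + \left(-72\right) 100 \left(-82\right) = \left(\left(- \left(-225\right)^{2} - 2906 - -450 - 1453 \left(-225\right)\right) - 434881\right) + \left(-72\right) 100 \left(-82\right) = \left(\left(\left(-1\right) 50625 - 2906 + 450 + 326925\right) - 434881\right) - -590400 = \left(\left(-50625 - 2906 + 450 + 326925\right) - 434881\right) + 590400 = \left(273844 - 434881\right) + 590400 = -161037 + 590400 = 429363$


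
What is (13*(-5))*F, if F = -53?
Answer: 3445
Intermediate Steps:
(13*(-5))*F = (13*(-5))*(-53) = -65*(-53) = 3445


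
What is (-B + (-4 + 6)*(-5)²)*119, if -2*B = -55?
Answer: 5355/2 ≈ 2677.5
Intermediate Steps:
B = 55/2 (B = -½*(-55) = 55/2 ≈ 27.500)
(-B + (-4 + 6)*(-5)²)*119 = (-1*55/2 + (-4 + 6)*(-5)²)*119 = (-55/2 + 2*25)*119 = (-55/2 + 50)*119 = (45/2)*119 = 5355/2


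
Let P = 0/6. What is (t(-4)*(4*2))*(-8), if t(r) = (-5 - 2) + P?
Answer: 448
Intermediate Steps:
P = 0 (P = 0*(1/6) = 0)
t(r) = -7 (t(r) = (-5 - 2) + 0 = -7 + 0 = -7)
(t(-4)*(4*2))*(-8) = -28*2*(-8) = -7*8*(-8) = -56*(-8) = 448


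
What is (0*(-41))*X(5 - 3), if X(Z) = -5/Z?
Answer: 0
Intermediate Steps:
(0*(-41))*X(5 - 3) = (0*(-41))*(-5/(5 - 3)) = 0*(-5/2) = 0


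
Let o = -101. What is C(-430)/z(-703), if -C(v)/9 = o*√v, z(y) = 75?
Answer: 303*I*√430/25 ≈ 251.33*I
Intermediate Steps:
C(v) = 909*√v (C(v) = -(-909)*√v = 909*√v)
C(-430)/z(-703) = (909*√(-430))/75 = (909*(I*√430))*(1/75) = (909*I*√430)*(1/75) = 303*I*√430/25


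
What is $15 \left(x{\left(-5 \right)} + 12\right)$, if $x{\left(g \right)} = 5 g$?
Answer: $-195$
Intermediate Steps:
$15 \left(x{\left(-5 \right)} + 12\right) = 15 \left(5 \left(-5\right) + 12\right) = 15 \left(-25 + 12\right) = 15 \left(-13\right) = -195$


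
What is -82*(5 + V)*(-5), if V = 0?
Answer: 2050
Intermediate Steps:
-82*(5 + V)*(-5) = -82*(5 + 0)*(-5) = -410*(-5) = -82*(-25) = 2050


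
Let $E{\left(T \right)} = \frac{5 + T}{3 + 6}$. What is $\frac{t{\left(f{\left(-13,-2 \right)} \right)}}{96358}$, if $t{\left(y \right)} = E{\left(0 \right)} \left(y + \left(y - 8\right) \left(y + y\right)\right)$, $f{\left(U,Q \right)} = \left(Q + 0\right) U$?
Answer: $\frac{2405}{433611} \approx 0.0055464$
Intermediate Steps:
$E{\left(T \right)} = \frac{5}{9} + \frac{T}{9}$ ($E{\left(T \right)} = \frac{5 + T}{9} = \left(5 + T\right) \frac{1}{9} = \frac{5}{9} + \frac{T}{9}$)
$f{\left(U,Q \right)} = Q U$
$t{\left(y \right)} = \frac{5 y}{9} + \frac{10 y \left(-8 + y\right)}{9}$ ($t{\left(y \right)} = \left(\frac{5}{9} + \frac{1}{9} \cdot 0\right) \left(y + \left(y - 8\right) \left(y + y\right)\right) = \left(\frac{5}{9} + 0\right) \left(y + \left(-8 + y\right) 2 y\right) = \frac{5 \left(y + 2 y \left(-8 + y\right)\right)}{9} = \frac{5 y}{9} + \frac{10 y \left(-8 + y\right)}{9}$)
$\frac{t{\left(f{\left(-13,-2 \right)} \right)}}{96358} = \frac{\frac{5}{9} \left(\left(-2\right) \left(-13\right)\right) \left(-15 + 2 \left(\left(-2\right) \left(-13\right)\right)\right)}{96358} = \frac{5}{9} \cdot 26 \left(-15 + 2 \cdot 26\right) \frac{1}{96358} = \frac{5}{9} \cdot 26 \left(-15 + 52\right) \frac{1}{96358} = \frac{5}{9} \cdot 26 \cdot 37 \cdot \frac{1}{96358} = \frac{4810}{9} \cdot \frac{1}{96358} = \frac{2405}{433611}$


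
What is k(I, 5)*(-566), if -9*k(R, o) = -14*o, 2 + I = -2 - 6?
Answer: -39620/9 ≈ -4402.2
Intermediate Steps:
I = -10 (I = -2 + (-2 - 6) = -2 - 8 = -10)
k(R, o) = 14*o/9 (k(R, o) = -(-14)*o/9 = 14*o/9)
k(I, 5)*(-566) = ((14/9)*5)*(-566) = (70/9)*(-566) = -39620/9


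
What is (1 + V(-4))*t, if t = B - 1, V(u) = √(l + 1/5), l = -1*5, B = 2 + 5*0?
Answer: 1 + 2*I*√30/5 ≈ 1.0 + 2.1909*I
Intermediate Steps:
B = 2 (B = 2 + 0 = 2)
l = -5
V(u) = 2*I*√30/5 (V(u) = √(-5 + 1/5) = √(-5 + ⅕) = √(-24/5) = 2*I*√30/5)
t = 1 (t = 2 - 1 = 1)
(1 + V(-4))*t = (1 + 2*I*√30/5)*1 = 1 + 2*I*√30/5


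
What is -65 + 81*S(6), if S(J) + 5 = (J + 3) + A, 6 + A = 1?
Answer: -146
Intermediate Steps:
A = -5 (A = -6 + 1 = -5)
S(J) = -7 + J (S(J) = -5 + ((J + 3) - 5) = -5 + ((3 + J) - 5) = -5 + (-2 + J) = -7 + J)
-65 + 81*S(6) = -65 + 81*(-7 + 6) = -65 + 81*(-1) = -65 - 81 = -146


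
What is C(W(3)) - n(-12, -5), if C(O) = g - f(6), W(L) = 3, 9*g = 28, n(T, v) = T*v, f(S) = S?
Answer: -566/9 ≈ -62.889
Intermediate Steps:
g = 28/9 (g = (⅑)*28 = 28/9 ≈ 3.1111)
C(O) = -26/9 (C(O) = 28/9 - 1*6 = 28/9 - 6 = -26/9)
C(W(3)) - n(-12, -5) = -26/9 - (-12)*(-5) = -26/9 - 1*60 = -26/9 - 60 = -566/9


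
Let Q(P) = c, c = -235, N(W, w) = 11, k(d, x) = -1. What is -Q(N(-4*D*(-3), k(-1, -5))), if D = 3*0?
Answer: 235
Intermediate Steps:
D = 0
Q(P) = -235
-Q(N(-4*D*(-3), k(-1, -5))) = -1*(-235) = 235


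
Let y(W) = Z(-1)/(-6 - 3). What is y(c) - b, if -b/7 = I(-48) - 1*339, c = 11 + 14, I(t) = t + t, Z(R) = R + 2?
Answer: -27406/9 ≈ -3045.1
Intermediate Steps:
Z(R) = 2 + R
I(t) = 2*t
c = 25
b = 3045 (b = -7*(2*(-48) - 1*339) = -7*(-96 - 339) = -7*(-435) = 3045)
y(W) = -⅑ (y(W) = (2 - 1)/(-6 - 3) = 1/(-9) = 1*(-⅑) = -⅑)
y(c) - b = -⅑ - 1*3045 = -⅑ - 3045 = -27406/9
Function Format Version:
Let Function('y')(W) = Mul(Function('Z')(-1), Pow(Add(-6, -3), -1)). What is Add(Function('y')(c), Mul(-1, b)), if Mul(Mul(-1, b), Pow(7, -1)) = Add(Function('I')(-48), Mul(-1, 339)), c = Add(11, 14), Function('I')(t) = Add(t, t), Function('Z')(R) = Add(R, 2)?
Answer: Rational(-27406, 9) ≈ -3045.1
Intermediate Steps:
Function('Z')(R) = Add(2, R)
Function('I')(t) = Mul(2, t)
c = 25
b = 3045 (b = Mul(-7, Add(Mul(2, -48), Mul(-1, 339))) = Mul(-7, Add(-96, -339)) = Mul(-7, -435) = 3045)
Function('y')(W) = Rational(-1, 9) (Function('y')(W) = Mul(Add(2, -1), Pow(Add(-6, -3), -1)) = Mul(1, Pow(-9, -1)) = Mul(1, Rational(-1, 9)) = Rational(-1, 9))
Add(Function('y')(c), Mul(-1, b)) = Add(Rational(-1, 9), Mul(-1, 3045)) = Add(Rational(-1, 9), -3045) = Rational(-27406, 9)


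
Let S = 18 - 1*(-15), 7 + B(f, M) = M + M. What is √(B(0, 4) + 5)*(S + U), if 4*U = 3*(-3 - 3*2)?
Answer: 105*√6/4 ≈ 64.299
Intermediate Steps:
B(f, M) = -7 + 2*M (B(f, M) = -7 + (M + M) = -7 + 2*M)
S = 33 (S = 18 + 15 = 33)
U = -27/4 (U = (3*(-3 - 3*2))/4 = (3*(-3 - 6))/4 = (3*(-9))/4 = (¼)*(-27) = -27/4 ≈ -6.7500)
√(B(0, 4) + 5)*(S + U) = √((-7 + 2*4) + 5)*(33 - 27/4) = √((-7 + 8) + 5)*(105/4) = √(1 + 5)*(105/4) = √6*(105/4) = 105*√6/4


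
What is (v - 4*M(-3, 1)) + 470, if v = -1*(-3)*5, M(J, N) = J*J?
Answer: 449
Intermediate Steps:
M(J, N) = J²
v = 15 (v = 3*5 = 15)
(v - 4*M(-3, 1)) + 470 = (15 - 4*(-3)²) + 470 = (15 - 4*9) + 470 = (15 - 1*36) + 470 = (15 - 36) + 470 = -21 + 470 = 449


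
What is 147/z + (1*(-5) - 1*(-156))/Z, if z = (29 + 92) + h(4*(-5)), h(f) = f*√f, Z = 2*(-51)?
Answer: -534839/769794 + 1960*I*√5/7547 ≈ -0.69478 + 0.58072*I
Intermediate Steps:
Z = -102
h(f) = f^(3/2)
z = 121 - 40*I*√5 (z = (29 + 92) + (4*(-5))^(3/2) = 121 + (-20)^(3/2) = 121 - 40*I*√5 ≈ 121.0 - 89.443*I)
147/z + (1*(-5) - 1*(-156))/Z = 147/(121 - 40*I*√5) + (1*(-5) - 1*(-156))/(-102) = 147/(121 - 40*I*√5) + (-5 + 156)*(-1/102) = 147/(121 - 40*I*√5) + 151*(-1/102) = 147/(121 - 40*I*√5) - 151/102 = -151/102 + 147/(121 - 40*I*√5)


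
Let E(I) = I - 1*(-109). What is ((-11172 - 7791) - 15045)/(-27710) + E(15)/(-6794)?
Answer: 56903578/47065435 ≈ 1.2090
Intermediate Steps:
E(I) = 109 + I (E(I) = I + 109 = 109 + I)
((-11172 - 7791) - 15045)/(-27710) + E(15)/(-6794) = ((-11172 - 7791) - 15045)/(-27710) + (109 + 15)/(-6794) = (-18963 - 15045)*(-1/27710) + 124*(-1/6794) = -34008*(-1/27710) - 62/3397 = 17004/13855 - 62/3397 = 56903578/47065435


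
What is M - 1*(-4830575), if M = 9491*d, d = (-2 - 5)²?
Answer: 5295634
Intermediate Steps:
d = 49 (d = (-7)² = 49)
M = 465059 (M = 9491*49 = 465059)
M - 1*(-4830575) = 465059 - 1*(-4830575) = 465059 + 4830575 = 5295634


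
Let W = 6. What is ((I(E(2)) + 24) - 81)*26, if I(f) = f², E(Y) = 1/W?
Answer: -26663/18 ≈ -1481.3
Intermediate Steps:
E(Y) = ⅙ (E(Y) = 1/6 = ⅙)
((I(E(2)) + 24) - 81)*26 = (((⅙)² + 24) - 81)*26 = ((1/36 + 24) - 81)*26 = (865/36 - 81)*26 = -2051/36*26 = -26663/18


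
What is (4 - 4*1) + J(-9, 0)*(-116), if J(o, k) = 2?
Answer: -232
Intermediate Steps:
(4 - 4*1) + J(-9, 0)*(-116) = (4 - 4*1) + 2*(-116) = (4 - 4) - 232 = 0 - 232 = -232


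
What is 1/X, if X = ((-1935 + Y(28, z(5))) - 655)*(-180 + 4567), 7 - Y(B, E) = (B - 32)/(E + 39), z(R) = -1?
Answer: -19/215292025 ≈ -8.8252e-8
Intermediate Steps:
Y(B, E) = 7 - (-32 + B)/(39 + E) (Y(B, E) = 7 - (B - 32)/(E + 39) = 7 - (-32 + B)/(39 + E))
X = -215292025/19 (X = ((-1935 + (305 - 1*28 + 7*(-1))/(39 - 1)) - 655)*(-180 + 4567) = ((-1935 + (305 - 28 - 7)/38) - 655)*4387 = ((-1935 + (1/38)*270) - 655)*4387 = ((-1935 + 135/19) - 655)*4387 = (-36630/19 - 655)*4387 = -49075/19*4387 = -215292025/19 ≈ -1.1331e+7)
1/X = 1/(-215292025/19) = -19/215292025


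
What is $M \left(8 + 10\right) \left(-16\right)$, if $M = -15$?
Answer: $4320$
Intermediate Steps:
$M \left(8 + 10\right) \left(-16\right) = - 15 \left(8 + 10\right) \left(-16\right) = \left(-15\right) 18 \left(-16\right) = \left(-270\right) \left(-16\right) = 4320$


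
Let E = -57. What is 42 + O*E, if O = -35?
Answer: 2037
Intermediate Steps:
42 + O*E = 42 - 35*(-57) = 42 + 1995 = 2037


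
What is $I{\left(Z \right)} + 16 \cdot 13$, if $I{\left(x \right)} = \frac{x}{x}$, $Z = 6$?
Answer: $209$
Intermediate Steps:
$I{\left(x \right)} = 1$
$I{\left(Z \right)} + 16 \cdot 13 = 1 + 16 \cdot 13 = 1 + 208 = 209$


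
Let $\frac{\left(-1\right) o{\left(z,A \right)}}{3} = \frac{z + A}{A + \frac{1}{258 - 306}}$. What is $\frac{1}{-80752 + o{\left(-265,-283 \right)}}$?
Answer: $- \frac{13585}{1097094832} \approx -1.2383 \cdot 10^{-5}$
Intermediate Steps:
$o{\left(z,A \right)} = - \frac{3 \left(A + z\right)}{- \frac{1}{48} + A}$ ($o{\left(z,A \right)} = - 3 \frac{z + A}{A + \frac{1}{258 - 306}} = - 3 \frac{A + z}{A + \frac{1}{-48}} = - 3 \frac{A + z}{A - \frac{1}{48}} = - 3 \frac{A + z}{- \frac{1}{48} + A} = - \frac{3 \left(A + z\right)}{- \frac{1}{48} + A}$)
$\frac{1}{-80752 + o{\left(-265,-283 \right)}} = \frac{1}{-80752 + \frac{144 \left(\left(-1\right) \left(-283\right) - -265\right)}{-1 + 48 \left(-283\right)}} = \frac{1}{-80752 + \frac{144 \left(283 + 265\right)}{-1 - 13584}} = \frac{1}{-80752 + 144 \frac{1}{-13585} \cdot 548} = \frac{1}{-80752 + 144 \left(- \frac{1}{13585}\right) 548} = \frac{1}{-80752 - \frac{78912}{13585}} = \frac{1}{- \frac{1097094832}{13585}} = - \frac{13585}{1097094832}$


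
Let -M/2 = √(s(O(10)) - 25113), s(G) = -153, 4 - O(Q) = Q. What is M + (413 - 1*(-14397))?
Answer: 14810 - 2*I*√25266 ≈ 14810.0 - 317.91*I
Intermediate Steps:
O(Q) = 4 - Q
M = -2*I*√25266 (M = -2*√(-153 - 25113) = -2*I*√25266 ≈ -317.91*I)
M + (413 - 1*(-14397)) = -2*I*√25266 + (413 - 1*(-14397)) = -2*I*√25266 + (413 + 14397) = -2*I*√25266 + 14810 = 14810 - 2*I*√25266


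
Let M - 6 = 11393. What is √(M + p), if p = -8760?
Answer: √2639 ≈ 51.371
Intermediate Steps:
M = 11399 (M = 6 + 11393 = 11399)
√(M + p) = √(11399 - 8760) = √2639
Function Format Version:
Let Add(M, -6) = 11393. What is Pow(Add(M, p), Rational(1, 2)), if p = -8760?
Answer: Pow(2639, Rational(1, 2)) ≈ 51.371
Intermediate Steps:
M = 11399 (M = Add(6, 11393) = 11399)
Pow(Add(M, p), Rational(1, 2)) = Pow(Add(11399, -8760), Rational(1, 2)) = Pow(2639, Rational(1, 2))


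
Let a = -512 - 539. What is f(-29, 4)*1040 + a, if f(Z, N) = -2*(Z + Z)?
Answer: 119589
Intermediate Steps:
a = -1051
f(Z, N) = -4*Z
f(-29, 4)*1040 + a = -4*(-29)*1040 - 1051 = 116*1040 - 1051 = 120640 - 1051 = 119589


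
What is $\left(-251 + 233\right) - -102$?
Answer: $84$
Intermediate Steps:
$\left(-251 + 233\right) - -102 = -18 + \left(-38 + 140\right) = -18 + 102 = 84$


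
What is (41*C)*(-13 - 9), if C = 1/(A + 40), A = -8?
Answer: -451/16 ≈ -28.188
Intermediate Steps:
C = 1/32 (C = 1/(-8 + 40) = 1/32 ≈ 0.031250)
(41*C)*(-13 - 9) = (41*(1/32))*(-13 - 9) = (41/32)*(-22) = -451/16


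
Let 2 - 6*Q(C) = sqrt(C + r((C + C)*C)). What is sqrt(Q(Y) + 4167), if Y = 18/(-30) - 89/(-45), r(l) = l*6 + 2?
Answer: sqrt(8438850 - 15*sqrt(13242))/45 ≈ 64.548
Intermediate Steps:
r(l) = 2 + 6*l (r(l) = 6*l + 2 = 2 + 6*l)
Y = 62/45 (Y = 18*(-1/30) - 89*(-1/45) = -3/5 + 89/45 = 62/45 ≈ 1.3778)
Q(C) = 1/3 - sqrt(2 + C + 12*C**2)/6 (Q(C) = 1/3 - sqrt(C + (2 + 6*((C + C)*C)))/6 = 1/3 - sqrt(C + (2 + 6*((2*C)*C)))/6 = 1/3 - sqrt(C + (2 + 6*(2*C**2)))/6 = 1/3 - sqrt(C + (2 + 12*C**2))/6 = 1/3 - sqrt(2 + C + 12*C**2)/6)
sqrt(Q(Y) + 4167) = sqrt((1/3 - sqrt(2 + 62/45 + 12*(62/45)**2)/6) + 4167) = sqrt((1/3 - sqrt(2 + 62/45 + 12*(3844/2025))/6) + 4167) = sqrt((1/3 - sqrt(2 + 62/45 + 15376/675)/6) + 4167) = sqrt((1/3 - sqrt(13242)/135) + 4167) = sqrt(12502/3 - sqrt(13242)/135)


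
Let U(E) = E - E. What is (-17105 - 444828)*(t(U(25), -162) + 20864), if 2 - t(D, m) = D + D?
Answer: -9638693978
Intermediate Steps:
U(E) = 0
t(D, m) = 2 - 2*D (t(D, m) = 2 - (D + D) = 2 - 2*D)
(-17105 - 444828)*(t(U(25), -162) + 20864) = (-17105 - 444828)*((2 - 2*0) + 20864) = -461933*((2 + 0) + 20864) = -461933*(2 + 20864) = -461933*20866 = -9638693978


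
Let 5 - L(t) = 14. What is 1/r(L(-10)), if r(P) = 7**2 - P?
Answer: 1/58 ≈ 0.017241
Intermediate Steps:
L(t) = -9 (L(t) = 5 - 1*14 = 5 - 14 = -9)
r(P) = 49 - P
1/r(L(-10)) = 1/(49 - 1*(-9)) = 1/(49 + 9) = 1/58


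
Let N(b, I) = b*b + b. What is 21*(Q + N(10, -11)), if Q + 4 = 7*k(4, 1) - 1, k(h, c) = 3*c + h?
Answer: 3234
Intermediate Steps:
N(b, I) = b + b² (N(b, I) = b² + b = b + b²)
k(h, c) = h + 3*c
Q = 44 (Q = -4 + (7*(4 + 3*1) - 1) = -4 + (7*(4 + 3) - 1) = -4 + (7*7 - 1) = -4 + (49 - 1) = -4 + 48 = 44)
21*(Q + N(10, -11)) = 21*(44 + 10*(1 + 10)) = 21*(44 + 10*11) = 21*(44 + 110) = 21*154 = 3234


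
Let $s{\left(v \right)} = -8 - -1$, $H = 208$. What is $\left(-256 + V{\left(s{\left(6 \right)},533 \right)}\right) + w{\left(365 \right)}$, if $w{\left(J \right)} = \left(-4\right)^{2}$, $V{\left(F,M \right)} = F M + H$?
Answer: $-3763$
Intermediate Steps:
$s{\left(v \right)} = -7$ ($s{\left(v \right)} = -8 + 1 = -7$)
$V{\left(F,M \right)} = 208 + F M$ ($V{\left(F,M \right)} = F M + 208 = 208 + F M$)
$w{\left(J \right)} = 16$
$\left(-256 + V{\left(s{\left(6 \right)},533 \right)}\right) + w{\left(365 \right)} = \left(-256 + \left(208 - 3731\right)\right) + 16 = \left(-256 - 3523\right) + 16 = -3779 + 16 = -3763$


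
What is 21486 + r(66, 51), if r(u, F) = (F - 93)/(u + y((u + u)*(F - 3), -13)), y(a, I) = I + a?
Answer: 137274012/6389 ≈ 21486.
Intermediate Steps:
r(u, F) = (-93 + F)/(-13 + u + 2*u*(-3 + F)) (r(u, F) = (F - 93)/(u + (-13 + (u + u)*(F - 3))) = (-93 + F)/(u + (-13 + (2*u)*(-3 + F))) = (-93 + F)/(u + (-13 + 2*u*(-3 + F))) = (-93 + F)/(-13 + u + 2*u*(-3 + F)))
21486 + r(66, 51) = 21486 + (-93 + 51)/(-13 + 66 + 2*66*(-3 + 51)) = 21486 - 42/(-13 + 66 + 2*66*48) = 21486 - 42/(-13 + 66 + 6336) = 21486 - 42/6389 = 137274012/6389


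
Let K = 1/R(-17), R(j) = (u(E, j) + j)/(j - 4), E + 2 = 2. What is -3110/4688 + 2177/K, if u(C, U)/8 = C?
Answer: 12388063/7032 ≈ 1761.7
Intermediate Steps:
E = 0 (E = -2 + 2 = 0)
u(C, U) = 8*C
R(j) = j/(-4 + j) (R(j) = (8*0 + j)/(j - 4) = (0 + j)/(-4 + j) = j/(-4 + j))
K = 21/17 (K = 1/(-17/(-4 - 17)) = 1/(-17/(-21)) = 1/(-17*(-1/21)) = 1/(17/21) = 21/17 ≈ 1.2353)
-3110/4688 + 2177/K = -3110/4688 + 2177/(21/17) = -3110*1/4688 + 2177*(17/21) = -1555/2344 + 5287/3 = 12388063/7032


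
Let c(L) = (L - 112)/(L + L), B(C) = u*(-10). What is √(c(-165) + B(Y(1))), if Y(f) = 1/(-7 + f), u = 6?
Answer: I*√6442590/330 ≈ 7.6916*I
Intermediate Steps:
B(C) = -60 (B(C) = 6*(-10) = -60)
c(L) = (-112 + L)/(2*L) (c(L) = (-112 + L)/((2*L)) = (-112 + L)*(1/(2*L)) = (-112 + L)/(2*L))
√(c(-165) + B(Y(1))) = √((½)*(-112 - 165)/(-165) - 60) = √((½)*(-1/165)*(-277) - 60) = √(277/330 - 60) = √(-19523/330) = I*√6442590/330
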